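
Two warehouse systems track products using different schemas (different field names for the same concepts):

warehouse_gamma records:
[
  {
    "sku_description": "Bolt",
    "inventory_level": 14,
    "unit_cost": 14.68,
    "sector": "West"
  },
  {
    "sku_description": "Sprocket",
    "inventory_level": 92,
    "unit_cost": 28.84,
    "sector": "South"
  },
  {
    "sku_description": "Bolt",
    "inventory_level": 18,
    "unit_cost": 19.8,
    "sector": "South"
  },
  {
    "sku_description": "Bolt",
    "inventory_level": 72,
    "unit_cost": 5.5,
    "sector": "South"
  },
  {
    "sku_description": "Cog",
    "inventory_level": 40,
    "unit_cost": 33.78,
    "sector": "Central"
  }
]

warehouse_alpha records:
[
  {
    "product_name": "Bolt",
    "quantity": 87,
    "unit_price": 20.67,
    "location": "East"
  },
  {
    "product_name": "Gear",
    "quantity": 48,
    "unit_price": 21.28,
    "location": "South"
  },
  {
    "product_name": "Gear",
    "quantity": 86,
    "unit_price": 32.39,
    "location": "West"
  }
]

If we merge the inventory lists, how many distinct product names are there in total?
4

Schema mapping: "sku_description" (warehouse_gamma) = "product_name" (warehouse_alpha) = product name

Products in warehouse_gamma: ['Bolt', 'Cog', 'Sprocket']
Products in warehouse_alpha: ['Bolt', 'Gear']

Union (unique products): ['Bolt', 'Cog', 'Gear', 'Sprocket']
Count: 4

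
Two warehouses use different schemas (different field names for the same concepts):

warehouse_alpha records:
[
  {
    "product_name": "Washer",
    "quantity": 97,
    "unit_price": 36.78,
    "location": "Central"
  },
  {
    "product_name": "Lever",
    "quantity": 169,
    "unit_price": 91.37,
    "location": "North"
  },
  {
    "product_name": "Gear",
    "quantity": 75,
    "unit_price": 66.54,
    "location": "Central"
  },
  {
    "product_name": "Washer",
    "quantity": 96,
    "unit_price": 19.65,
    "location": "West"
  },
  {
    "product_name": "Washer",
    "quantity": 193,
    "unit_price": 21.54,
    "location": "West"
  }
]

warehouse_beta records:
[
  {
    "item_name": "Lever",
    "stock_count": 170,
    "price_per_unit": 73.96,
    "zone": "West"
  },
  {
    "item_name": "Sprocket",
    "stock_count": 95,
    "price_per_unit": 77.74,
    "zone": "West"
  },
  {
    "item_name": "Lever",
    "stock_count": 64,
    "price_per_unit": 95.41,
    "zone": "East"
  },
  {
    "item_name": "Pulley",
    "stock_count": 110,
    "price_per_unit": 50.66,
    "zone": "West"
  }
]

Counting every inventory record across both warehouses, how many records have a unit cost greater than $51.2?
5

Schema mapping: "unit_price" (warehouse_alpha) = "price_per_unit" (warehouse_beta) = unit cost

Records > $51.2 in warehouse_alpha: 2
Records > $51.2 in warehouse_beta: 3

Total count: 2 + 3 = 5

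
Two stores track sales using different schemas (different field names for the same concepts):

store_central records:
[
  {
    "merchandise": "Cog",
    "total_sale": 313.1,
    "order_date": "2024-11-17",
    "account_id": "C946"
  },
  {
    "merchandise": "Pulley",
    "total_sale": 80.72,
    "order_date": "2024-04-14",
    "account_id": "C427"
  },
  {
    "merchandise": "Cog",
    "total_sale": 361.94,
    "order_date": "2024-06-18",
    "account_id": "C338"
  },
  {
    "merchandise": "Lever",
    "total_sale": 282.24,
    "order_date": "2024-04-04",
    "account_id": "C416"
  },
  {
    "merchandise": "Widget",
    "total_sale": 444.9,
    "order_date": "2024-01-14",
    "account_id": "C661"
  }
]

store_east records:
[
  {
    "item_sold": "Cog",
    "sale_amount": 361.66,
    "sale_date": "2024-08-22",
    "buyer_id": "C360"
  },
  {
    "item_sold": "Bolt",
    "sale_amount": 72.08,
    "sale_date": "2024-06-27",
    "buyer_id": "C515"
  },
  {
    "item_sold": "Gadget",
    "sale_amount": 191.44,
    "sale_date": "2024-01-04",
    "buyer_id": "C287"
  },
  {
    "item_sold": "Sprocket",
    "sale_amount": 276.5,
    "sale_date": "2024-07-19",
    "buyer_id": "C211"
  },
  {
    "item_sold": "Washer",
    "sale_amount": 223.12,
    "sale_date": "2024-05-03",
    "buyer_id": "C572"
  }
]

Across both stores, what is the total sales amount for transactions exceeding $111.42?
2454.9

Schema mapping: "total_sale" (store_central) = "sale_amount" (store_east) = sale amount

Sum of sales > $111.42 in store_central: 1402.18
Sum of sales > $111.42 in store_east: 1052.72

Total: 1402.18 + 1052.72 = 2454.9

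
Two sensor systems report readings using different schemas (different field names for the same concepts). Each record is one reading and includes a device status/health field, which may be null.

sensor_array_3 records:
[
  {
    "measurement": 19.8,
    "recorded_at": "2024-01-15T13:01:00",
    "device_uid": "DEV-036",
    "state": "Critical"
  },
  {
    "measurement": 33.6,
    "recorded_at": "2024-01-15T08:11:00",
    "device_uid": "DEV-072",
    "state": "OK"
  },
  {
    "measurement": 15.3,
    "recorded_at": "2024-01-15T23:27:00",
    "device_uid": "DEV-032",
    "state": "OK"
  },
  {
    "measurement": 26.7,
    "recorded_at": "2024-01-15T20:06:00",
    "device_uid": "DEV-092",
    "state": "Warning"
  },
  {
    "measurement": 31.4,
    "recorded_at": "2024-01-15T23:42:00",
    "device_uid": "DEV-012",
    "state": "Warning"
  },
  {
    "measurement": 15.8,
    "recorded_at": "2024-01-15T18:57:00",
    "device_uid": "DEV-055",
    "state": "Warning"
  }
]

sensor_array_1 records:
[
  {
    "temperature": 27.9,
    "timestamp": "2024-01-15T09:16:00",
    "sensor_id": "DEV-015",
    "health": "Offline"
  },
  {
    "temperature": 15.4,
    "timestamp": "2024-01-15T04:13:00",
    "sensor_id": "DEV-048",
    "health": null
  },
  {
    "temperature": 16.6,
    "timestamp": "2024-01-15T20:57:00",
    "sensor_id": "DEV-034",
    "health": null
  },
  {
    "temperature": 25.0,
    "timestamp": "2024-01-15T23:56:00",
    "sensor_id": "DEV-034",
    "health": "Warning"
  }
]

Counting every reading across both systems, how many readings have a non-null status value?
8

Schema mapping: "state" (sensor_array_3) = "health" (sensor_array_1) = status

Non-null in sensor_array_3: 6
Non-null in sensor_array_1: 2

Total non-null: 6 + 2 = 8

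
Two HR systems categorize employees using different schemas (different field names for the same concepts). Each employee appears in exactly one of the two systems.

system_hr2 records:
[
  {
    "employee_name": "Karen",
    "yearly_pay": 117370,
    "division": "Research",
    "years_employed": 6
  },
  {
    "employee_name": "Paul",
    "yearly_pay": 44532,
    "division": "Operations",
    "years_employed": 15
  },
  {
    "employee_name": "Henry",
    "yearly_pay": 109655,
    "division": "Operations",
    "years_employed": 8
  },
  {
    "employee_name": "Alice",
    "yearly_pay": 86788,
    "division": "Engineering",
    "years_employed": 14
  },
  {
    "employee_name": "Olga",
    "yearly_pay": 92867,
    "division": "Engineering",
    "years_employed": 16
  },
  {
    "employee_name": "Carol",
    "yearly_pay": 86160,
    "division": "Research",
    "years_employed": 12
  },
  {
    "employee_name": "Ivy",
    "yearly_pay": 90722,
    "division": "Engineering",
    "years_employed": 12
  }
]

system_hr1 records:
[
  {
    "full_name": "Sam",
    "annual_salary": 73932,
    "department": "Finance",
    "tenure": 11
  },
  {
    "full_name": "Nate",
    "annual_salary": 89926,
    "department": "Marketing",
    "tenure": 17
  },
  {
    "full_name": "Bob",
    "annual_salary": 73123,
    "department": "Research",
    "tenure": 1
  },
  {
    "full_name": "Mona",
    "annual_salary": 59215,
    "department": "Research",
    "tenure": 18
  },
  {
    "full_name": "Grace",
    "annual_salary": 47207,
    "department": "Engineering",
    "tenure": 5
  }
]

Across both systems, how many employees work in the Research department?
4

Schema mapping: "division" (system_hr2) = "department" (system_hr1) = department

Research employees in system_hr2: 2
Research employees in system_hr1: 2

Total in Research: 2 + 2 = 4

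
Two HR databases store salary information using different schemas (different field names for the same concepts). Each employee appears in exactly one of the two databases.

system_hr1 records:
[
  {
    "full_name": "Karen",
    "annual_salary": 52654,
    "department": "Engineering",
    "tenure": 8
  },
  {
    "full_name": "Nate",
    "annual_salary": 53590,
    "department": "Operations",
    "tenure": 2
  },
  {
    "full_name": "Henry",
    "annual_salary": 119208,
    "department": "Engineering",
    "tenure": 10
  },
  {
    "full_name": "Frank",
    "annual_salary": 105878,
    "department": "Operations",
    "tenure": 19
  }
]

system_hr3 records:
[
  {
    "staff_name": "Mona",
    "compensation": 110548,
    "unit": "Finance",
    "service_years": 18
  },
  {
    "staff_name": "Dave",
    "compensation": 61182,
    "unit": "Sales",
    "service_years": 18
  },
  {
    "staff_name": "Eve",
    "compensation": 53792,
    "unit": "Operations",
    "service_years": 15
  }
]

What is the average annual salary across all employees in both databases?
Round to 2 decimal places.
79550.29

Schema mapping: "annual_salary" (system_hr1) = "compensation" (system_hr3) = annual salary

All salaries: [52654, 53590, 119208, 105878, 110548, 61182, 53792]
Sum: 556852
Count: 7
Average: 556852 / 7 = 79550.29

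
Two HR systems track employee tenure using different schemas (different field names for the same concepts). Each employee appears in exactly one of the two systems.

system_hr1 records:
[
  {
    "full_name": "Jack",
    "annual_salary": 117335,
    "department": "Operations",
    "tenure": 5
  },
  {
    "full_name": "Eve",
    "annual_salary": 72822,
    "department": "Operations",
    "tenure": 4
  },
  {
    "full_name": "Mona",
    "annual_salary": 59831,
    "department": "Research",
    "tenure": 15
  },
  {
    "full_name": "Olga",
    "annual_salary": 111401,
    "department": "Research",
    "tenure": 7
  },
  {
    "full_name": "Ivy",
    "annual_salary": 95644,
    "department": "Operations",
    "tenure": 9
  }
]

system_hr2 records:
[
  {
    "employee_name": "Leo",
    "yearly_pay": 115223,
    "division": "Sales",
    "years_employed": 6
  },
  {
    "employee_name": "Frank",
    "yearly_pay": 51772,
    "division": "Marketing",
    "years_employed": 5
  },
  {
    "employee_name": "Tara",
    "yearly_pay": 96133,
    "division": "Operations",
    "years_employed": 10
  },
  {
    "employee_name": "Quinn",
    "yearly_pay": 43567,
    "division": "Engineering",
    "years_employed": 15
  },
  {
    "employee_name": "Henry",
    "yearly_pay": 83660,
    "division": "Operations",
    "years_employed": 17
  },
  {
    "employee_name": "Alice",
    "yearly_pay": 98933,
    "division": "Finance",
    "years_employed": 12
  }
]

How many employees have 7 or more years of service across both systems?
7

Reconcile schemas: "tenure" (system_hr1) = "years_employed" (system_hr2) = years of service

From system_hr1: 3 employees with >= 7 years
From system_hr2: 4 employees with >= 7 years

Total: 3 + 4 = 7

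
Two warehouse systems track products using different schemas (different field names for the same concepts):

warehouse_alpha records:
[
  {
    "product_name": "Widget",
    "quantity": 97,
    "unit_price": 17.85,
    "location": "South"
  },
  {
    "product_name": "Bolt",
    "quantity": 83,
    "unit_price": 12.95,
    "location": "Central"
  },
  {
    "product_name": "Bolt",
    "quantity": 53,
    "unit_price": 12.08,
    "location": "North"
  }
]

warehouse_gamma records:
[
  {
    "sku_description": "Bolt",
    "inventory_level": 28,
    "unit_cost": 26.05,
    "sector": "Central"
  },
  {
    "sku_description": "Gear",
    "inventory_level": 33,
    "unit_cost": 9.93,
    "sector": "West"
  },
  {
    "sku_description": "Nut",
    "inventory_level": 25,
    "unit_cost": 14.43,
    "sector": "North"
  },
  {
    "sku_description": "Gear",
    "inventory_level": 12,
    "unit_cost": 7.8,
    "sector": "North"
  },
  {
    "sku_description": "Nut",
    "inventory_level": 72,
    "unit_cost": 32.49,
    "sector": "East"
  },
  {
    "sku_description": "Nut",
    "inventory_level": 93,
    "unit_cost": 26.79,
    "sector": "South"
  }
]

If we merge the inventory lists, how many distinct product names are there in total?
4

Schema mapping: "product_name" (warehouse_alpha) = "sku_description" (warehouse_gamma) = product name

Products in warehouse_alpha: ['Bolt', 'Widget']
Products in warehouse_gamma: ['Bolt', 'Gear', 'Nut']

Union (unique products): ['Bolt', 'Gear', 'Nut', 'Widget']
Count: 4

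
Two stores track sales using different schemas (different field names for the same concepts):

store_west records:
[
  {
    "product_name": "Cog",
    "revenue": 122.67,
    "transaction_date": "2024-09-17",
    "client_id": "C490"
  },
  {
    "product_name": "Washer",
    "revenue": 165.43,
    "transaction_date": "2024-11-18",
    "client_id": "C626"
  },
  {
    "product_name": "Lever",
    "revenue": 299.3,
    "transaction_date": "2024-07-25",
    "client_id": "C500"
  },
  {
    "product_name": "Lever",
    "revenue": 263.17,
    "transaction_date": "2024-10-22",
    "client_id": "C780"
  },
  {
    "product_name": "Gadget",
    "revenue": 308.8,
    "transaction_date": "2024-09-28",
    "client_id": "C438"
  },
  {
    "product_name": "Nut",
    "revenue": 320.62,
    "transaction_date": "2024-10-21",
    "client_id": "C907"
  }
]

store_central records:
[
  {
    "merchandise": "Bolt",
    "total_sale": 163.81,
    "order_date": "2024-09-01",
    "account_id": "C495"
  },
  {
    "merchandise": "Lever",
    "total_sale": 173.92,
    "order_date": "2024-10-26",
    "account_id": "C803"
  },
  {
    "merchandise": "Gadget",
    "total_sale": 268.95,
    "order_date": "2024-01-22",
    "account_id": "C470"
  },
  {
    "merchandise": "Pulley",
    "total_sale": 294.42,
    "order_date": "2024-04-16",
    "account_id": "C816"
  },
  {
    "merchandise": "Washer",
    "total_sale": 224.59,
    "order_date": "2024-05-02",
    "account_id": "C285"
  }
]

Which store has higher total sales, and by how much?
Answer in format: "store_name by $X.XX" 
store_west by $354.30

Schema mapping: "revenue" (store_west) = "total_sale" (store_central) = sale amount

Total for store_west: 1479.99
Total for store_central: 1125.69

Difference: |1479.99 - 1125.69| = 354.30
store_west has higher sales by $354.30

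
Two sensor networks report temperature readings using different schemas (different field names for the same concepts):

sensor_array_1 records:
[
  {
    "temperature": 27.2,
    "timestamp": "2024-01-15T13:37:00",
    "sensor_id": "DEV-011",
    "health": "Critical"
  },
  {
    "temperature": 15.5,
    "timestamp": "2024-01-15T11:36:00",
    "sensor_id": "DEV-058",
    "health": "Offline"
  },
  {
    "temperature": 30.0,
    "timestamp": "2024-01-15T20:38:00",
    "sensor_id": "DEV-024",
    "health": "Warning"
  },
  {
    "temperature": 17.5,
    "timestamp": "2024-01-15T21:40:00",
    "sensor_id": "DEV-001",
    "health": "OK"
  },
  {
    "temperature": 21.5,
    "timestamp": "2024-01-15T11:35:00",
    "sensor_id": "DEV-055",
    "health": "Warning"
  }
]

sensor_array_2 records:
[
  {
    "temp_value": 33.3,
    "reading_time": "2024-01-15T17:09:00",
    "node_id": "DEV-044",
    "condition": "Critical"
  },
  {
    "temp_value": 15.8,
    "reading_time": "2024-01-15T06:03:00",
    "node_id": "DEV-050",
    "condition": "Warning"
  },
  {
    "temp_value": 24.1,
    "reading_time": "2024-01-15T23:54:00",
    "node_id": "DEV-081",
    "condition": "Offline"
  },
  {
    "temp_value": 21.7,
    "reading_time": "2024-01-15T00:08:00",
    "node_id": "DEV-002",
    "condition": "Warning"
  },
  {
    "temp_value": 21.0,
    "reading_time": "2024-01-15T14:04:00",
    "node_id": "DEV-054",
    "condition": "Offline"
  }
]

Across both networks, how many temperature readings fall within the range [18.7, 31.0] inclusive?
6

Schema mapping: "temperature" (sensor_array_1) = "temp_value" (sensor_array_2) = temperature

Readings in [18.7, 31.0] from sensor_array_1: 3
Readings in [18.7, 31.0] from sensor_array_2: 3

Total count: 3 + 3 = 6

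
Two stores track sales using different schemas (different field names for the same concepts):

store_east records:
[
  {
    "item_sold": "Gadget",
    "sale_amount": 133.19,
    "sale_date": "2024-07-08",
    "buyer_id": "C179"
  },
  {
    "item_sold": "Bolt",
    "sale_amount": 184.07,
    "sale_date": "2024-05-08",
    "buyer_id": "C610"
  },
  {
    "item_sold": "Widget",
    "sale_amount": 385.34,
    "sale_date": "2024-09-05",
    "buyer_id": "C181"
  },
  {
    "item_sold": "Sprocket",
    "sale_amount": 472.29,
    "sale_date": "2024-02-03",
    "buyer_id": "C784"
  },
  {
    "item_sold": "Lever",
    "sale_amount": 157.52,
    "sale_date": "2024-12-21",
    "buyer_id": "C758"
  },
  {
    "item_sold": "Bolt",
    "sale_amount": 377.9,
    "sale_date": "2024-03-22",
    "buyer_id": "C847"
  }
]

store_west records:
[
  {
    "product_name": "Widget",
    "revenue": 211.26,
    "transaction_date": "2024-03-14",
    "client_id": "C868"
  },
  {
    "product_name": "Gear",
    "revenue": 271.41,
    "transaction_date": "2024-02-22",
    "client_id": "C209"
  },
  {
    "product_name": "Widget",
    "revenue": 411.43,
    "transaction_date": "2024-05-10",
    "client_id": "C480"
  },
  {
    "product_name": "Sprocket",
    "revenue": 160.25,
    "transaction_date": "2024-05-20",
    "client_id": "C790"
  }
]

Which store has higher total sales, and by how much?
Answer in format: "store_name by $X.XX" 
store_east by $655.96

Schema mapping: "sale_amount" (store_east) = "revenue" (store_west) = sale amount

Total for store_east: 1710.31
Total for store_west: 1054.35

Difference: |1710.31 - 1054.35| = 655.96
store_east has higher sales by $655.96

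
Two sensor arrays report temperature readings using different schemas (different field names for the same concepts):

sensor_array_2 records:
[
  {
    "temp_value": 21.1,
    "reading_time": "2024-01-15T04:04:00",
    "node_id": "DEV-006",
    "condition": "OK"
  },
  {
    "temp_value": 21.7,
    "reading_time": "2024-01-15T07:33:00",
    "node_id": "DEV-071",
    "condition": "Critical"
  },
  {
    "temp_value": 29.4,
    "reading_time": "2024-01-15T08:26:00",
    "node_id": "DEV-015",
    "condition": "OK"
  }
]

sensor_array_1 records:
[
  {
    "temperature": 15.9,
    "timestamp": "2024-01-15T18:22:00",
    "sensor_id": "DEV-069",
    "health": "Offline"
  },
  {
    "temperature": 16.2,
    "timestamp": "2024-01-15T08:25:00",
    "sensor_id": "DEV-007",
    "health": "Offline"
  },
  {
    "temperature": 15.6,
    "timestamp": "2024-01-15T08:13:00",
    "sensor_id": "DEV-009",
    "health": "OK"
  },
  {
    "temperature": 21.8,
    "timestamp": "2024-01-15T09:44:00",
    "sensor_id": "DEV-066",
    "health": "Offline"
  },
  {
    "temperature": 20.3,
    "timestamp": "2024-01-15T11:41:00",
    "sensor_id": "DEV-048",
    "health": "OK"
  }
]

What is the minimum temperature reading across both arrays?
15.6

Schema mapping: "temp_value" (sensor_array_2) = "temperature" (sensor_array_1) = temperature reading

Minimum in sensor_array_2: 21.1
Minimum in sensor_array_1: 15.6

Overall minimum: min(21.1, 15.6) = 15.6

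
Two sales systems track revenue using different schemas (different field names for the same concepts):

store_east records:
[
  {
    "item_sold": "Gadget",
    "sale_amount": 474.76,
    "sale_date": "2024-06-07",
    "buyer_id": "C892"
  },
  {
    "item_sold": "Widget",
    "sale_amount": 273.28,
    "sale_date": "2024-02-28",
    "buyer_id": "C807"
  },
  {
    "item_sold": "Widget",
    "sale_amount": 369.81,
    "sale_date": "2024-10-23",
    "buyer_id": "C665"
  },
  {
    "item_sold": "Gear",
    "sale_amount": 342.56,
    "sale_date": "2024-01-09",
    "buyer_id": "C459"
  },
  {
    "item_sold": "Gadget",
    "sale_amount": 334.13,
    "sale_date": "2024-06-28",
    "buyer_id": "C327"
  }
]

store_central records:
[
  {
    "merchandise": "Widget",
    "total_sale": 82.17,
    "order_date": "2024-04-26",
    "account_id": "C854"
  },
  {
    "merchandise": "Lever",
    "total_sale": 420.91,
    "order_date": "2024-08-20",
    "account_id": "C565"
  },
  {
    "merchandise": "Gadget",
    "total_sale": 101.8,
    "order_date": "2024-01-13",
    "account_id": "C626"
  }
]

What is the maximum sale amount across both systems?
474.76

Reconcile: "sale_amount" (store_east) = "total_sale" (store_central) = sale amount

Maximum in store_east: 474.76
Maximum in store_central: 420.91

Overall maximum: max(474.76, 420.91) = 474.76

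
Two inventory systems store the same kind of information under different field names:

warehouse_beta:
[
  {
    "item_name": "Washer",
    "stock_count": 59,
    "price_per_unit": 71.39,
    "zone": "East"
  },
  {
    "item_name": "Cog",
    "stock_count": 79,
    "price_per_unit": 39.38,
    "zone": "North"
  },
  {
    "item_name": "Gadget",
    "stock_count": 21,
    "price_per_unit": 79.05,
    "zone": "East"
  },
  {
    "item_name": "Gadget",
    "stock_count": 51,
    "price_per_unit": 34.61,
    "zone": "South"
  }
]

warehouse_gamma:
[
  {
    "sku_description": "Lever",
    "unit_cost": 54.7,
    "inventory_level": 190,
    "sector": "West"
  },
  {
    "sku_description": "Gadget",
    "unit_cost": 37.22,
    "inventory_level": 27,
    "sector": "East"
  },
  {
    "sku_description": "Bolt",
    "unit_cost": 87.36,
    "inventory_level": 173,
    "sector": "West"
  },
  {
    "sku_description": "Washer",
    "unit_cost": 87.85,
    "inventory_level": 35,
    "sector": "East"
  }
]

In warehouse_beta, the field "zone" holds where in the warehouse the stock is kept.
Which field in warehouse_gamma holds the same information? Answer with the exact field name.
sector

In warehouse_beta, "zone" holds where in the warehouse the stock is kept.
The fields in warehouse_gamma are: "sku_description", "unit_cost", "inventory_level", "sector".
"sector" is the match: the name refers to the same concept and its values are area labels (e.g. 'East', 'West').
The other fields ("sku_description", "unit_cost", "inventory_level") hold different kinds of data.

So "zone" in warehouse_beta corresponds to "sector" in warehouse_gamma.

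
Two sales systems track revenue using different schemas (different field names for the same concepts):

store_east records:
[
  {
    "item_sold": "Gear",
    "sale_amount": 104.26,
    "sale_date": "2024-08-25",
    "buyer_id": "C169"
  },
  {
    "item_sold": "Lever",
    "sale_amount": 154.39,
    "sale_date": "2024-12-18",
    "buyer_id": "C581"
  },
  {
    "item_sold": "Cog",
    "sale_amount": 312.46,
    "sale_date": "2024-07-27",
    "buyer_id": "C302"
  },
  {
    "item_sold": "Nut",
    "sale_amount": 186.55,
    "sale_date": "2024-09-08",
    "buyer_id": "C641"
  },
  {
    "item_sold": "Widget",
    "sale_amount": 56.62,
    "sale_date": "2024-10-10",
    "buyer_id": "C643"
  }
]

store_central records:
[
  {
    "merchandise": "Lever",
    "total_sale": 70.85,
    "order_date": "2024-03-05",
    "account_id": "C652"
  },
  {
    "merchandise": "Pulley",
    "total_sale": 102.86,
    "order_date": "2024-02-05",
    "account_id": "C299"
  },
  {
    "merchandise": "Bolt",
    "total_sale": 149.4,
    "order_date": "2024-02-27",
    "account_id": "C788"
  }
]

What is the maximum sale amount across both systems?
312.46

Reconcile: "sale_amount" (store_east) = "total_sale" (store_central) = sale amount

Maximum in store_east: 312.46
Maximum in store_central: 149.4

Overall maximum: max(312.46, 149.4) = 312.46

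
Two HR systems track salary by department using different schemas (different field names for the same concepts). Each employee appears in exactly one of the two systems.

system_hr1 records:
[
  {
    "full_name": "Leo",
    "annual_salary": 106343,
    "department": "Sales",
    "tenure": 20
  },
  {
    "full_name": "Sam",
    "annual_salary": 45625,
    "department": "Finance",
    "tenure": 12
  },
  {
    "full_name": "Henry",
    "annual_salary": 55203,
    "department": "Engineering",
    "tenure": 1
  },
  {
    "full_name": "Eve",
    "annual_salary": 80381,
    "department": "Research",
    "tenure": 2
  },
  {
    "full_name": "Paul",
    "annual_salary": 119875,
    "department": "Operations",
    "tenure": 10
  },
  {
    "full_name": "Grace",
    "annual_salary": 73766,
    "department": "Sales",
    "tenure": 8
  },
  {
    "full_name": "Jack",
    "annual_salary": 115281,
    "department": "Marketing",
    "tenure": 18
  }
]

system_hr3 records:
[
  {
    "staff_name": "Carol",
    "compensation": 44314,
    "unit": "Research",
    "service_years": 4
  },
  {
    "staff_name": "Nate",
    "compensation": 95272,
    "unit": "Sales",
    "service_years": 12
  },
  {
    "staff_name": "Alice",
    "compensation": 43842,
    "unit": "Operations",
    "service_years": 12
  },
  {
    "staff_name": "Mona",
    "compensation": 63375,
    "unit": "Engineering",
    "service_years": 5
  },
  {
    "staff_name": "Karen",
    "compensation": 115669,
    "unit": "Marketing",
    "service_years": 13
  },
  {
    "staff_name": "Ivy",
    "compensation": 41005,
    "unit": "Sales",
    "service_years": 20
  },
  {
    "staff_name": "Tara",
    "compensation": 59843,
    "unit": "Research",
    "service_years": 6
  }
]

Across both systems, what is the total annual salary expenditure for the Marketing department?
230950

Schema mappings:
- "department" (system_hr1) = "unit" (system_hr3) = department
- "annual_salary" (system_hr1) = "compensation" (system_hr3) = salary

Marketing salaries from system_hr1: 115281
Marketing salaries from system_hr3: 115669

Total: 115281 + 115669 = 230950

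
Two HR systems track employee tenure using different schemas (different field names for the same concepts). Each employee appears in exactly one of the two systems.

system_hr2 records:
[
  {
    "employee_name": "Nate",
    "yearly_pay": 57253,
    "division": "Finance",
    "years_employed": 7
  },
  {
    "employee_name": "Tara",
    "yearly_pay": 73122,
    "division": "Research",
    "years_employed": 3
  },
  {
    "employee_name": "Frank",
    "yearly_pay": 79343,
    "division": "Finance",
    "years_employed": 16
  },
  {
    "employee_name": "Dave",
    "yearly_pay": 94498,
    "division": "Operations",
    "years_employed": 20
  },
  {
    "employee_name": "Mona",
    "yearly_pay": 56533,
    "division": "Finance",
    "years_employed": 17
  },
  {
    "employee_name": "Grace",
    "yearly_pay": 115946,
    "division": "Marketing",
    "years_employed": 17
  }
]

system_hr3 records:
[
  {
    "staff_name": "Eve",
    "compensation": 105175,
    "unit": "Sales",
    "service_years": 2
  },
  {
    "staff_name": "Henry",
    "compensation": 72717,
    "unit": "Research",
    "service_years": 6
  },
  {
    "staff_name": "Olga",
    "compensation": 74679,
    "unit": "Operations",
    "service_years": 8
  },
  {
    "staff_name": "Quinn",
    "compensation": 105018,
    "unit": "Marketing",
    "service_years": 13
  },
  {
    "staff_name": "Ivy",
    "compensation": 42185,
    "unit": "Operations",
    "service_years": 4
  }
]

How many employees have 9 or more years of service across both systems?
5

Reconcile schemas: "years_employed" (system_hr2) = "service_years" (system_hr3) = years of service

From system_hr2: 4 employees with >= 9 years
From system_hr3: 1 employees with >= 9 years

Total: 4 + 1 = 5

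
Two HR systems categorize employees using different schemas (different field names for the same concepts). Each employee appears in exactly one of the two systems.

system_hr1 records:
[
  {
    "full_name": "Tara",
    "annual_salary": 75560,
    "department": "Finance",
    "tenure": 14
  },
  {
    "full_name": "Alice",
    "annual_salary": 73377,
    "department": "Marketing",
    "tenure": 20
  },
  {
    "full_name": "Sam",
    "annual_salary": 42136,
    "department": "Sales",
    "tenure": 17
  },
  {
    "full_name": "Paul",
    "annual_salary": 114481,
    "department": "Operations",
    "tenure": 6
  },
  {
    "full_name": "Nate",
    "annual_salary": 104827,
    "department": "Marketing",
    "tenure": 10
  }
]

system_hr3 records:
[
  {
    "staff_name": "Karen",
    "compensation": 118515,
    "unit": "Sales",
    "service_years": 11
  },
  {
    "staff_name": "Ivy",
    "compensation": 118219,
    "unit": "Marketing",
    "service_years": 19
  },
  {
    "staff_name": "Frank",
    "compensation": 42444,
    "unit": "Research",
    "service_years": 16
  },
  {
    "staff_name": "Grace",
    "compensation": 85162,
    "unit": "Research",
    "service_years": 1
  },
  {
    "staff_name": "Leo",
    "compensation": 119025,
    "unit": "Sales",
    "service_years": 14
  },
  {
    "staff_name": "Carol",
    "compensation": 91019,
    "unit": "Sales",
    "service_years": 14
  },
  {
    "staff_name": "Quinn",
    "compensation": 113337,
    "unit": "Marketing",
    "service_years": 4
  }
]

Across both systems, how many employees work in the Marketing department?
4

Schema mapping: "department" (system_hr1) = "unit" (system_hr3) = department

Marketing employees in system_hr1: 2
Marketing employees in system_hr3: 2

Total in Marketing: 2 + 2 = 4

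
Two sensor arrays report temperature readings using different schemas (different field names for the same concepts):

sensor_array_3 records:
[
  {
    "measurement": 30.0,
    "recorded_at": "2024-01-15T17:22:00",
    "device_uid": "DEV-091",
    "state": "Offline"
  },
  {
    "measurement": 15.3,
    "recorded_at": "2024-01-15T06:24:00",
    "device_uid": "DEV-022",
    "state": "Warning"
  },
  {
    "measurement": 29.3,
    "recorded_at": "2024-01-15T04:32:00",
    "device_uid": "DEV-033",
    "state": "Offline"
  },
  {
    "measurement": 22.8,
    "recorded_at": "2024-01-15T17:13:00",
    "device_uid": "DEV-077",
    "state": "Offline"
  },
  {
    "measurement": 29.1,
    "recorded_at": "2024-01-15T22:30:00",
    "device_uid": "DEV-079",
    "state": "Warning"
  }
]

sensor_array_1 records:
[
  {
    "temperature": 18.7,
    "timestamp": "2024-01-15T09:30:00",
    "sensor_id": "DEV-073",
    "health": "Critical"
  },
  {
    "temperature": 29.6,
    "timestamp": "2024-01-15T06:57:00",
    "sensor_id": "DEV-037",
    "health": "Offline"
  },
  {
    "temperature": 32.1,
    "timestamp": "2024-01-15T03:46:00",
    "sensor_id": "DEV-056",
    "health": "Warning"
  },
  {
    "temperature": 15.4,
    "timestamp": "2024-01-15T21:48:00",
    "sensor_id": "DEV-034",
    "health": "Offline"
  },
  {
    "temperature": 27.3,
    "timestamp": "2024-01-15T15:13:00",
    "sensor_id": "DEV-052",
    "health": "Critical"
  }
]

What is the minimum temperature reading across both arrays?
15.3

Schema mapping: "measurement" (sensor_array_3) = "temperature" (sensor_array_1) = temperature reading

Minimum in sensor_array_3: 15.3
Minimum in sensor_array_1: 15.4

Overall minimum: min(15.3, 15.4) = 15.3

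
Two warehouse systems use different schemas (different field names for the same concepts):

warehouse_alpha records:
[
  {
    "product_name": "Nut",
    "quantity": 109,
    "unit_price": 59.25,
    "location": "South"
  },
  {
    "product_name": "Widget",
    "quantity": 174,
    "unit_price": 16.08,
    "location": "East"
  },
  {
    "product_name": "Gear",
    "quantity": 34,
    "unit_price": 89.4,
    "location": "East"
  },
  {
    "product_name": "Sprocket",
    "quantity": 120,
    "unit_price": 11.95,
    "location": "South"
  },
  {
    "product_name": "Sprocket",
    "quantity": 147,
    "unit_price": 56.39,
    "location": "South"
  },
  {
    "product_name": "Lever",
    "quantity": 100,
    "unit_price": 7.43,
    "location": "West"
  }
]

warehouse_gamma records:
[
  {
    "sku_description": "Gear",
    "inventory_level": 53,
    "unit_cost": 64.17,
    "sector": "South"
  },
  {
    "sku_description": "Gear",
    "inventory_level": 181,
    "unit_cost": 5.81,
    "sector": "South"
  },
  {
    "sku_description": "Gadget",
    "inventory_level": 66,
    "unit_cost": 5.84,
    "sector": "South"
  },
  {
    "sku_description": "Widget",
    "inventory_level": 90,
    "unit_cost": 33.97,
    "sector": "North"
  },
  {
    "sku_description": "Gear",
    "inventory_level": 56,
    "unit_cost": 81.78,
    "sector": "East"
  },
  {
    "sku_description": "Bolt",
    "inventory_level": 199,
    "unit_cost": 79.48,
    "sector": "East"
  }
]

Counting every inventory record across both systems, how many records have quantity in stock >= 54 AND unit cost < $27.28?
5

Schema mappings:
- "quantity" (warehouse_alpha) = "inventory_level" (warehouse_gamma) = quantity
- "unit_price" (warehouse_alpha) = "unit_cost" (warehouse_gamma) = unit cost

Records meeting both conditions in warehouse_alpha: 3
Records meeting both conditions in warehouse_gamma: 2

Total: 3 + 2 = 5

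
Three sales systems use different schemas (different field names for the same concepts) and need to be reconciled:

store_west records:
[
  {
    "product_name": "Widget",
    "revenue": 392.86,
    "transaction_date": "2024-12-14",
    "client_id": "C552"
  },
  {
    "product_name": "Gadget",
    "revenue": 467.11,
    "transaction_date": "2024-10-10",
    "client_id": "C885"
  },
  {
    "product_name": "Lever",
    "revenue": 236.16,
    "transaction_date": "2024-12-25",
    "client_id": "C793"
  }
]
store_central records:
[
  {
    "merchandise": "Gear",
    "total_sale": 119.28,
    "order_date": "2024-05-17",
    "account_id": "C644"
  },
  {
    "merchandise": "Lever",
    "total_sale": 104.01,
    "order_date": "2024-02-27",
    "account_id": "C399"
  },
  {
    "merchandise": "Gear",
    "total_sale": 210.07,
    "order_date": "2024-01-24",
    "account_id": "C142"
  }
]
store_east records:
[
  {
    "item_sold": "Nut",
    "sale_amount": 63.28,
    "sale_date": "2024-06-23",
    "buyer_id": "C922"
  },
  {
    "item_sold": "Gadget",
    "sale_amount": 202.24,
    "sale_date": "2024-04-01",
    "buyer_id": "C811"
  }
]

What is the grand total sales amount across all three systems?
1795.01

Schema reconciliation - all amount fields map to sale amount:

store_west (revenue): 1096.13
store_central (total_sale): 433.36
store_east (sale_amount): 265.52

Grand total: 1795.01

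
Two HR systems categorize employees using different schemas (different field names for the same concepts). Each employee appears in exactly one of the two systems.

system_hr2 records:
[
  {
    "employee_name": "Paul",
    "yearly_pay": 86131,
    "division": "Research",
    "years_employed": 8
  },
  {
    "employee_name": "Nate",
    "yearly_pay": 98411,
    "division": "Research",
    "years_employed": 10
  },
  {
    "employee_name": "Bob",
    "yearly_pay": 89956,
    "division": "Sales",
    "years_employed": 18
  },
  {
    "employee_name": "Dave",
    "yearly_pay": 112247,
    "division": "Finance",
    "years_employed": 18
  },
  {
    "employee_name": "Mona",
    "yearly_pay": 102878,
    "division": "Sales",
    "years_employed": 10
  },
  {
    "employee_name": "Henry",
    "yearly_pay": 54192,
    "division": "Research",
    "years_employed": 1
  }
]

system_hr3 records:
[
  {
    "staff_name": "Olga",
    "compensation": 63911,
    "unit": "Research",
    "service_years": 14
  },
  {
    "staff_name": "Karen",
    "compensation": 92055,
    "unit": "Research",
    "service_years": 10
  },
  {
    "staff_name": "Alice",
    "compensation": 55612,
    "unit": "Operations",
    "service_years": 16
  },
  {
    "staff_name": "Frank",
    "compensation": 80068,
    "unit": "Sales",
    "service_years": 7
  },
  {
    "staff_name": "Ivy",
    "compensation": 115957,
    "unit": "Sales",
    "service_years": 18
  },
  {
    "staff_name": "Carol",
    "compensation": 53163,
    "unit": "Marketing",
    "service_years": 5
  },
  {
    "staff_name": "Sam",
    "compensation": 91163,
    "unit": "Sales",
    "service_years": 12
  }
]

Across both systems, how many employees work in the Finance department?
1

Schema mapping: "division" (system_hr2) = "unit" (system_hr3) = department

Finance employees in system_hr2: 1
Finance employees in system_hr3: 0

Total in Finance: 1 + 0 = 1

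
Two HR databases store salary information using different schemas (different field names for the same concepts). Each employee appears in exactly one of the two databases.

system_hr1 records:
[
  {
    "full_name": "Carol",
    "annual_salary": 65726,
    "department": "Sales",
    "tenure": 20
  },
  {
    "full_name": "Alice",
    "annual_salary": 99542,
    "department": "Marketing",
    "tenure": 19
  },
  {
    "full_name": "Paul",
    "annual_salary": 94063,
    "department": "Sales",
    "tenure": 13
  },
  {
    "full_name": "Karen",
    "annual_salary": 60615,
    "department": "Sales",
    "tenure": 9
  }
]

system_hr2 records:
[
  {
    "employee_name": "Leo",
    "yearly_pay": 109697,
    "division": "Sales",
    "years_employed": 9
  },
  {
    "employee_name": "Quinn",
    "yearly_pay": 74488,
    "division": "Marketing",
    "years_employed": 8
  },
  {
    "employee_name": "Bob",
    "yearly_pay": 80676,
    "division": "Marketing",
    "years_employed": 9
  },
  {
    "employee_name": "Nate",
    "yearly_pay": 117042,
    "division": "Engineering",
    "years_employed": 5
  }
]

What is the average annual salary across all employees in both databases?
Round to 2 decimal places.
87731.13

Schema mapping: "annual_salary" (system_hr1) = "yearly_pay" (system_hr2) = annual salary

All salaries: [65726, 99542, 94063, 60615, 109697, 74488, 80676, 117042]
Sum: 701849
Count: 8
Average: 701849 / 8 = 87731.13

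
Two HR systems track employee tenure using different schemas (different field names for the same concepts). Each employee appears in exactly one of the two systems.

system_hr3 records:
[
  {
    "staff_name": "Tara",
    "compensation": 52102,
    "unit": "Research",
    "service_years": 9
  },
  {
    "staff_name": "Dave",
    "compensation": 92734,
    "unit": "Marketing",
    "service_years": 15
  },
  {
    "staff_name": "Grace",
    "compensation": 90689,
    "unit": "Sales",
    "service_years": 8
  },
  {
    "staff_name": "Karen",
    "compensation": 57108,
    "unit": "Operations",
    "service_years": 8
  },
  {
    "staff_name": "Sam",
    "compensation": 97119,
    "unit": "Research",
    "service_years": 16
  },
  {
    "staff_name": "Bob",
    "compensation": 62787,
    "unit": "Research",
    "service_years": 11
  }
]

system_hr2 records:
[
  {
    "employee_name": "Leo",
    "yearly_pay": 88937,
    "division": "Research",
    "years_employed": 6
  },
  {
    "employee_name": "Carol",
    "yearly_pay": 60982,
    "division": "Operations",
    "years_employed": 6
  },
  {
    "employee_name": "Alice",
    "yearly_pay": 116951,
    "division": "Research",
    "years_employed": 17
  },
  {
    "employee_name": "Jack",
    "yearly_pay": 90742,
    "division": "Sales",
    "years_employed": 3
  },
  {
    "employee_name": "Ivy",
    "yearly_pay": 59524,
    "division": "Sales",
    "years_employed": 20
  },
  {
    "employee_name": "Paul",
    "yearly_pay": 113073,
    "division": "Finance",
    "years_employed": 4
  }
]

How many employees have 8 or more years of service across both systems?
8

Reconcile schemas: "service_years" (system_hr3) = "years_employed" (system_hr2) = years of service

From system_hr3: 6 employees with >= 8 years
From system_hr2: 2 employees with >= 8 years

Total: 6 + 2 = 8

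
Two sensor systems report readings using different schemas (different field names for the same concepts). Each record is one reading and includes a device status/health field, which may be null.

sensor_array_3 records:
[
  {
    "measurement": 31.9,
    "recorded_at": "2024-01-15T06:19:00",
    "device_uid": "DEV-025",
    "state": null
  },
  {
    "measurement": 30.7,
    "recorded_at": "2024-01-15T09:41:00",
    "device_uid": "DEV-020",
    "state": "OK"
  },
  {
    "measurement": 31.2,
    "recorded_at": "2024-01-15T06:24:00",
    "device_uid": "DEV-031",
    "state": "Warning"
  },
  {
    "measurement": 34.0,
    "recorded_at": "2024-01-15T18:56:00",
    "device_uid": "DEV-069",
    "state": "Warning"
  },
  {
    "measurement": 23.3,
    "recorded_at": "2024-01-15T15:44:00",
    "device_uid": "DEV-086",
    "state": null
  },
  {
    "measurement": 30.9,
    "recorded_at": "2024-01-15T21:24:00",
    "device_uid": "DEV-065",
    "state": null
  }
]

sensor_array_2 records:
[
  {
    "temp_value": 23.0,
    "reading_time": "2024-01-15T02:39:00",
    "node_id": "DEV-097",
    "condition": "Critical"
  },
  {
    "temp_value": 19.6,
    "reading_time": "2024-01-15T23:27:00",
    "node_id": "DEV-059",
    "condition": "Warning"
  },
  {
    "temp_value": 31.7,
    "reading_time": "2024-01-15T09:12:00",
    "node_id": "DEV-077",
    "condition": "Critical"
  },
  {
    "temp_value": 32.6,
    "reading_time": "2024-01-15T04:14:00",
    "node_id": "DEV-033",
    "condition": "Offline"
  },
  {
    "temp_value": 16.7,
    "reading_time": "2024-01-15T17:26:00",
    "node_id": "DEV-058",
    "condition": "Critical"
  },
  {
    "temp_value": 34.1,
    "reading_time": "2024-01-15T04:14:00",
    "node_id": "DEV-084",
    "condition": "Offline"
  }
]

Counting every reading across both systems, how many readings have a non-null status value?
9

Schema mapping: "state" (sensor_array_3) = "condition" (sensor_array_2) = status

Non-null in sensor_array_3: 3
Non-null in sensor_array_2: 6

Total non-null: 3 + 6 = 9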